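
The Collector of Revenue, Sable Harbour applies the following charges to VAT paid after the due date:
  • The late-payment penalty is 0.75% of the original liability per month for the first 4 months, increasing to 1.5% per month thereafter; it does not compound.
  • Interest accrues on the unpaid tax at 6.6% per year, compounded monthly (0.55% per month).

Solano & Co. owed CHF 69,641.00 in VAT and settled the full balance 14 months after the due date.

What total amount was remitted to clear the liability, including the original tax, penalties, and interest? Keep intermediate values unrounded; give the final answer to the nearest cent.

CHF 87,734.72

Penalty, months 1–4: 4 × 0.75% × CHF 69,641.00 = CHF 2,089.23
Penalty, months 5–14: 10 × 1.5% × CHF 69,641.00 = CHF 10,446.15
Interest: CHF 69,641.00 × ((1 + 0.0055)^14 − 1) = CHF 69,641.00 × 0.0798142… = CHF 5,558.3433…
Total = CHF 69,641.00 + CHF 12,535.3800 + CHF 5,558.3433… = CHF 87,734.72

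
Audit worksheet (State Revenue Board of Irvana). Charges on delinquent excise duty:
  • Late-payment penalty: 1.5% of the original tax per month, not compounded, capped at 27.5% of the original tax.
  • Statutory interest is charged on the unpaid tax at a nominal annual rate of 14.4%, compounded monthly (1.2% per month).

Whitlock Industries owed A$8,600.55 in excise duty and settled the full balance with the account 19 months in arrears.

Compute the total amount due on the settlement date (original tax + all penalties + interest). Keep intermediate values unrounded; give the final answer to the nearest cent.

Penalty (uncapped): 19 × 1.5% × A$8,600.55 = A$2,451.16…; cap = 27.5% × A$8,600.55 = A$2,365.15… → penalty = A$2,365.15…
Interest: A$8,600.55 × ((1 + 0.012)^19 − 1) = A$8,600.55 × 0.2543818… = A$2,187.8232…
Total = A$8,600.55 + A$2,365.1513… + A$2,187.8232… = A$13,153.52

A$13,153.52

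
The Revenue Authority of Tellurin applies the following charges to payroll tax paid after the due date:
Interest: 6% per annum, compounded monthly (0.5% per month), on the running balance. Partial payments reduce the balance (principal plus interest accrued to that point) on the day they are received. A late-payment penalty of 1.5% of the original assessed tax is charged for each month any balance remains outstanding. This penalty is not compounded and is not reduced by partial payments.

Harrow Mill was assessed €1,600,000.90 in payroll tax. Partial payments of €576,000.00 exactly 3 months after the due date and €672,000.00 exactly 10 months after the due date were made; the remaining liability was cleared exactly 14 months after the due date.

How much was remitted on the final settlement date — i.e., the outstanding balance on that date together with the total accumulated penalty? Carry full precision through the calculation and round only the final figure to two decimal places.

€757,689.83

Balance at month 3: €1,600,000.9000 × (1 + 0.005)^3 = €1,624,121.1136…
After €576,000.00 payment: €1,624,121.1136… − €576,000.00 = €1,048,121.1136…
Balance at month 10: €1,048,121.1136… × (1 + 0.005)^7 = €1,085,360.2247…
After €672,000.00 payment: €1,085,360.2247… − €672,000.00 = €413,360.2247…
Balance at month 14: €413,360.2247… × (1 + 0.005)^4 = €421,689.6401…
Penalty: 14 × 1.5% × €1,600,000.90 = €336,000.19…
Final settlement = outstanding balance + penalty = €421,689.6401… + €336,000.19… = €757,689.83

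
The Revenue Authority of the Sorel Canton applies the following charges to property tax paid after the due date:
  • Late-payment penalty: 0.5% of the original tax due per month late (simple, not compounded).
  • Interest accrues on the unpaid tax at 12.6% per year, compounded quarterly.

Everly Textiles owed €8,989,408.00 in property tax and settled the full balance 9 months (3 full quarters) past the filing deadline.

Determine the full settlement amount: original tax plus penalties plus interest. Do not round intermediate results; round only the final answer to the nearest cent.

€10,270,470.61

Late-payment penalty = 0.5% × €8,989,408.00 × 9 mo = €404,523.36
Interest (12.6%/yr ÷ 4 = 3.15%/quarter): €8,989,408.00 × ((1 + 0.0315)^3 − 1) = €876,539.2481…
Total = €8,989,408.00 + €404,523.3600 + €876,539.2481… = €10,270,470.61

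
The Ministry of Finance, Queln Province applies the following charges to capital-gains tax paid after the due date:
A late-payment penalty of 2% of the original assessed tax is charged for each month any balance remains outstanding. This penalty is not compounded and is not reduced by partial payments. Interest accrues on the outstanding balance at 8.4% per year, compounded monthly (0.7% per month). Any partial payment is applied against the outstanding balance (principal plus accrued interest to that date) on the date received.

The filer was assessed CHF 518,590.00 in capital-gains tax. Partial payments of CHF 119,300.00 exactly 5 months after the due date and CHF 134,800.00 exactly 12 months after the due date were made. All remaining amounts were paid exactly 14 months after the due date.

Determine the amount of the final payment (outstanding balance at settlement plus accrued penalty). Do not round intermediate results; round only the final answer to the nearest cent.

CHF 453,271.80

Balance at month 5: CHF 518,590.0000 × (1 + 0.007)^5 = CHF 536,996.5441…
After CHF 119,300.00 payment: CHF 536,996.5441… − CHF 119,300.00 = CHF 417,696.5441…
Balance at month 12: CHF 417,696.5441… × (1 + 0.007)^7 = CHF 438,598.5342…
After CHF 134,800.00 payment: CHF 438,598.5342… − CHF 134,800.00 = CHF 303,798.5342…
Balance at month 14: CHF 303,798.5342… × (1 + 0.007)^2 = CHF 308,066.5998…
Penalty: 14 × 2% × CHF 518,590.00 = CHF 145,205.20
Final settlement = outstanding balance + penalty = CHF 308,066.5998… + CHF 145,205.20 = CHF 453,271.80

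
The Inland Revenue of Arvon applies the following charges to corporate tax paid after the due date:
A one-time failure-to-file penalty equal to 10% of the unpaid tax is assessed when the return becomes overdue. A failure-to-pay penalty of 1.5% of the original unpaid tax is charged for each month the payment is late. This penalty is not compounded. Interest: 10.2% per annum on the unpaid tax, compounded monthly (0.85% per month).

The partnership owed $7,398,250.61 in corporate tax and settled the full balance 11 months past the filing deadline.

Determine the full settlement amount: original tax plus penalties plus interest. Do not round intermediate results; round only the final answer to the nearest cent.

Failure-to-file penalty: 10% × $7,398,250.61 = $739,825.06…
Failure-to-pay penalty: 11 × 1.5% × $7,398,250.61 = $1,220,711.35…
Interest: $7,398,250.61 × ((1 + 0.0085)^11 − 1) = $7,398,250.61 × 0.0975768… = $721,897.7971…
Total = $7,398,250.61 + $1,960,536.4117… + $721,897.7971… = $10,080,684.82

$10,080,684.82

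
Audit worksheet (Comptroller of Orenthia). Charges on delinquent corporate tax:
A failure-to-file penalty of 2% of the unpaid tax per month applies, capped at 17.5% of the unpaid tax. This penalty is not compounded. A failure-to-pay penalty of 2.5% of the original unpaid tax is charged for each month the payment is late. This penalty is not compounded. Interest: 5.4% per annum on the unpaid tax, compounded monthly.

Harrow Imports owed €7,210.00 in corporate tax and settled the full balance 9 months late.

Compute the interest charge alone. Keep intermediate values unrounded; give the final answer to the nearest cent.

€297.32

Interest (5.4%/yr ÷ 12 = 0.45%/month): €7,210.00 × ((1 + 0.0045)^9 − 1) = €297.3167…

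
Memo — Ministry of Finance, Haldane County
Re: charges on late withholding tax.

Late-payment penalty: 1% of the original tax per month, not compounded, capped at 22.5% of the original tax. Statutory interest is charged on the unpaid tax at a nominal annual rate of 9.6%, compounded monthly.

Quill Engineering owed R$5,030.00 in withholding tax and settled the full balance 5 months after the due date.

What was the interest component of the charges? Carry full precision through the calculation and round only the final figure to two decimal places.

R$204.45

Interest (9.6%/yr ÷ 12 = 0.8%/month): R$5,030.00 × ((1 + 0.008)^5 − 1) = R$204.4451…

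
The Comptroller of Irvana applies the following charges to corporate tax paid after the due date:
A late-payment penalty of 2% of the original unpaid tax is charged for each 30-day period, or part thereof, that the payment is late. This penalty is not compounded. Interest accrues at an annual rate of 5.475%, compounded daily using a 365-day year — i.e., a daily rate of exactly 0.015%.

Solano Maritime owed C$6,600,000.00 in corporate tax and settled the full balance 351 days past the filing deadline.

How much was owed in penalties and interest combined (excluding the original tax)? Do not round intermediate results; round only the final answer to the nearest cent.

Penalty periods: ⌈351/30⌉ = 12; penalty = 12 × 2% × C$6,600,000.00 = C$1,584,000.00
Interest: C$6,600,000.00 × ((1 + 0.00015)^351 − 1) = C$6,600,000.00 × 0.05405650… = C$356,772.8836…
Penalties + interest = C$1,584,000.0000 + C$356,772.8836… = C$1,940,772.88

C$1,940,772.88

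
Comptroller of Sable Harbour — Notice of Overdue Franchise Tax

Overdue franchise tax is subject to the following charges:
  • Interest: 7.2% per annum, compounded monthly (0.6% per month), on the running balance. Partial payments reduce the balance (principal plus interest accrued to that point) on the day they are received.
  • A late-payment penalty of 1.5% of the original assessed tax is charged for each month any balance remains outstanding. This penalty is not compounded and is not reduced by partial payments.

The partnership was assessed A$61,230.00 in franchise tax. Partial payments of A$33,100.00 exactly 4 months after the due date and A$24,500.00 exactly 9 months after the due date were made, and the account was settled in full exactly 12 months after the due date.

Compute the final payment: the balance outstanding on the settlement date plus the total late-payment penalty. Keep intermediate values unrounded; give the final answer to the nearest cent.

Balance at month 4: A$61,230.0000 × (1 + 0.006)^4 = A$62,712.7987…
After A$33,100.00 payment: A$62,712.7987… − A$33,100.00 = A$29,612.7987…
Balance at month 9: A$29,612.7987… × (1 + 0.006)^5 = A$30,511.9074…
After A$24,500.00 payment: A$30,511.9074… − A$24,500.00 = A$6,011.9074…
Balance at month 12: A$6,011.9074… × (1 + 0.006)^3 = A$6,120.7723…
Penalty: 12 × 1.5% × A$61,230.00 = A$11,021.40
Final settlement = outstanding balance + penalty = A$6,120.7723… + A$11,021.40 = A$17,142.17

A$17,142.17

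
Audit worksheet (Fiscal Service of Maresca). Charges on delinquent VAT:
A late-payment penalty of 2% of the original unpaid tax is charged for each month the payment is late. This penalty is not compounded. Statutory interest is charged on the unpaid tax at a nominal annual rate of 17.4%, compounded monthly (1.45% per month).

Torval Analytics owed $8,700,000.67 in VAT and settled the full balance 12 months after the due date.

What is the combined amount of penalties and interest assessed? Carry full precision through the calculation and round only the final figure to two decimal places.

Late-payment penalty: 12 × 2% × $8,700,000.67 = $2,088,000.16…
Interest: $8,700,000.67 × ((1 + 0.0145)^12 − 1) = $8,700,000.67 × 0.1885696… = $1,640,555.6059…
Penalties + interest = $2,088,000.1608 + $1,640,555.6059… = $3,728,555.77

$3,728,555.77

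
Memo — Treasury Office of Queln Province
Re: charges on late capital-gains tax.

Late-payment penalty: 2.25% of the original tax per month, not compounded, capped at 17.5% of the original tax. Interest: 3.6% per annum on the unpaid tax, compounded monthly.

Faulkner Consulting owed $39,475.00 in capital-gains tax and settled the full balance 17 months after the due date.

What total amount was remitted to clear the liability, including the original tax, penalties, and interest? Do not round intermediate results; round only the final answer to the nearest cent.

$48,445.40

Penalty (uncapped): 17 × 2.25% × $39,475.00 = $15,099.19…; cap = 17.5% × $39,475.00 = $6,908.13… → penalty = $6,908.13…
Interest (3.6%/yr ÷ 12 = 0.3%/month): $39,475.00 × ((1 + 0.003)^17 − 1) = $2,062.2748…
Total = $39,475.00 + $6,908.1250 + $2,062.2748… = $48,445.40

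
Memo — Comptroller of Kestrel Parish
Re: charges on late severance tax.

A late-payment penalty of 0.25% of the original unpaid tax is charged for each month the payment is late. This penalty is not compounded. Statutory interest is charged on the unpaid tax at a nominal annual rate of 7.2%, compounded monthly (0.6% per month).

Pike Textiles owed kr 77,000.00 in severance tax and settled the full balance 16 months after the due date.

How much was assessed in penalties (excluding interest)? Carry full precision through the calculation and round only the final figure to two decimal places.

Late-payment penalty: 16 × 0.25% × kr 77,000.00 = kr 3,080.00

kr 3,080.00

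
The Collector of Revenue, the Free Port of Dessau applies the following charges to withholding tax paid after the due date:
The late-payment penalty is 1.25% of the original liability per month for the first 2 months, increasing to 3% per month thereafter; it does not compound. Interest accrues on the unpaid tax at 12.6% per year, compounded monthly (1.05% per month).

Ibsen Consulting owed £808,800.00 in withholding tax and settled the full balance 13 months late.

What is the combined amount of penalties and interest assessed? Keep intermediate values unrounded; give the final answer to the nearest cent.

£404,755.42

Penalty, months 1–2: 2 × 1.25% × £808,800.00 = £20,220.00
Penalty, months 3–13: 11 × 3% × £808,800.00 = £266,904.00
Interest: £808,800.00 × ((1 + 0.0105)^13 − 1) = £808,800.00 × 0.1454394… = £117,631.4176…
Penalties + interest = £287,124.0000 + £117,631.4176… = £404,755.42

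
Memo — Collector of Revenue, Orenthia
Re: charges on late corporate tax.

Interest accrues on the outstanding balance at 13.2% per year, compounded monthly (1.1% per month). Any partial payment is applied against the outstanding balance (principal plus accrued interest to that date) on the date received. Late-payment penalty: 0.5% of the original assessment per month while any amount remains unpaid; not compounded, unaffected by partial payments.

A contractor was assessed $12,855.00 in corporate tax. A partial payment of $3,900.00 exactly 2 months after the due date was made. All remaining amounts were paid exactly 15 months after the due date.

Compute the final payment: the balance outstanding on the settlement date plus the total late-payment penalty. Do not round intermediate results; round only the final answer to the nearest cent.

$11,615.54

Balance at month 2: $12,855.0000 × (1 + 0.011)^2 = $13,139.3655…
After $3,900.00 payment: $13,139.3655… − $3,900.00 = $9,239.3655…
Balance at month 15: $9,239.3655… × (1 + 0.011)^13 = $10,651.4116…
Penalty: 15 × 0.5% × $12,855.00 = $964.13…
Final settlement = outstanding balance + penalty = $10,651.4116… + $964.13… = $11,615.54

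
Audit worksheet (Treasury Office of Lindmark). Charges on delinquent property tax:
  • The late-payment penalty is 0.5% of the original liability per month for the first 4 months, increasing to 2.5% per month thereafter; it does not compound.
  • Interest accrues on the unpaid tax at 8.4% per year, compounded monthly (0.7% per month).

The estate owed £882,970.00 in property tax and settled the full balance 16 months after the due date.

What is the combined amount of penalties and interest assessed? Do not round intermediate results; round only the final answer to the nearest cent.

£386,808.43

Penalty, months 1–4: 4 × 0.5% × £882,970.00 = £17,659.40
Penalty, months 5–16: 12 × 2.5% × £882,970.00 = £264,891.00
Interest: £882,970.00 × ((1 + 0.007)^16 − 1) = £882,970.00 × 0.1180765… = £104,258.0286…
Penalties + interest = £282,550.4000 + £104,258.0286… = £386,808.43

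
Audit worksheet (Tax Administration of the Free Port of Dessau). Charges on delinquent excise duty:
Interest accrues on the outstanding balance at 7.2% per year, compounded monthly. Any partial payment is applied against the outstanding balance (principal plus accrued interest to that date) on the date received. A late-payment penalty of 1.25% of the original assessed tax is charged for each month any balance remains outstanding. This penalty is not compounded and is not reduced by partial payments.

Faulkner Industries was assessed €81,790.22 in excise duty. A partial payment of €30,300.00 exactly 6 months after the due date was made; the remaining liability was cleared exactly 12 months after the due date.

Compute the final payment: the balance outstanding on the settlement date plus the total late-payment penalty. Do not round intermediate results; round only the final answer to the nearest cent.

Monthly rate = 7.2% ÷ 12 = 0.6%
Balance at month 6: €81,790.2200 × (1 + 0.006)^6 = €84,779.1896…
After €30,300.00 payment: €84,779.1896… − €30,300.00 = €54,479.1896…
Balance at month 12: €54,479.1896… × (1 + 0.006)^6 = €56,470.0956…
Penalty: 12 × 1.25% × €81,790.22 = €12,268.53…
Final settlement = outstanding balance + penalty = €56,470.0956… + €12,268.53… = €68,738.63

€68,738.63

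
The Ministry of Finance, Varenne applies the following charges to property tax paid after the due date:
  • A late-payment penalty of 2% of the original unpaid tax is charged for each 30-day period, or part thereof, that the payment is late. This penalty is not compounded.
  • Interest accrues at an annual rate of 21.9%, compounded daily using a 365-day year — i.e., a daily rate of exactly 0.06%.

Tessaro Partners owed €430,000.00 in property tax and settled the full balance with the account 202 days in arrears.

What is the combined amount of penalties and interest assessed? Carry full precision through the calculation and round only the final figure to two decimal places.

€115,588.14

Penalty periods: ⌈202/30⌉ = 7; penalty = 7 × 2% × €430,000.00 = €60,200.00
Interest: €430,000.00 × ((1 + 0.0006)^202 − 1) = €430,000.00 × 0.12880963… = €55,388.1418…
Penalties + interest = €60,200.0000 + €55,388.1418… = €115,588.14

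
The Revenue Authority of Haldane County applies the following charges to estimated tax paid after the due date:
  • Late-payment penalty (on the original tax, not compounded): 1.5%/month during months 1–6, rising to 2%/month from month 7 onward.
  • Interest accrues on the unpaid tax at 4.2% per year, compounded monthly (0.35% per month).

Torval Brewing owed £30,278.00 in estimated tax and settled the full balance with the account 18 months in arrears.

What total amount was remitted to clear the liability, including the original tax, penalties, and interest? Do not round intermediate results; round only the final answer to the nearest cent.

£42,235.08

Penalty, months 1–6: 6 × 1.5% × £30,278.00 = £2,725.02
Penalty, months 7–18: 12 × 2% × £30,278.00 = £7,266.72
Interest: £30,278.00 × ((1 + 0.0035)^18 − 1) = £30,278.00 × 0.0649097… = £1,965.3359…
Total = £30,278.00 + £9,991.7400 + £1,965.3359… = £42,235.08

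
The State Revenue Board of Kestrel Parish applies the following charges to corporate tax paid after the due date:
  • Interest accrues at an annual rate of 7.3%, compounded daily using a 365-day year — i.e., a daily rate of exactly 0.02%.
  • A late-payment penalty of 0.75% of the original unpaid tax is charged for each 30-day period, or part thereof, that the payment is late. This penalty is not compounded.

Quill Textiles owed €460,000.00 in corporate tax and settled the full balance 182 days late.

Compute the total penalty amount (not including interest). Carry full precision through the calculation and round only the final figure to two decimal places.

€24,150.00

Penalty periods: ⌈182/30⌉ = 7; penalty = 7 × 0.75% × €460,000.00 = €24,150.00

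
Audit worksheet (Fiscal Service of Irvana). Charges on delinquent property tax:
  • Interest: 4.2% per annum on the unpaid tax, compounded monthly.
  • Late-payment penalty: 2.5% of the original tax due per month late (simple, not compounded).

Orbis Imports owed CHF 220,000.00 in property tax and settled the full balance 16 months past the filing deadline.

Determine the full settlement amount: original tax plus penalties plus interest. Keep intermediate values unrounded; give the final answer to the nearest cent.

CHF 320,648.74

Late-payment penalty = 2.5% × CHF 220,000.00 × 16 mo = CHF 88,000.00
Interest (4.2%/yr ÷ 12 = 0.35%/month): CHF 220,000.00 × ((1 + 0.0035)^16 − 1) = CHF 12,648.7428…
Total = CHF 220,000.00 + CHF 88,000.0000 + CHF 12,648.7428… = CHF 320,648.74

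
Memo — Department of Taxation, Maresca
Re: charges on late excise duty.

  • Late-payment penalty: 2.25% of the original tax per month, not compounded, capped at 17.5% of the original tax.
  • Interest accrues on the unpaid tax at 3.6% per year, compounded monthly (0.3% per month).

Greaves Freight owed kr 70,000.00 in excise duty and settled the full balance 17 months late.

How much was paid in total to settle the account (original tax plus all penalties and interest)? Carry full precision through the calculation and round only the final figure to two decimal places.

Penalty (uncapped): 17 × 2.25% × kr 70,000.00 = kr 26,775.00; cap = 17.5% × kr 70,000.00 = kr 12,250.00 → penalty = kr 12,250.00
Interest: kr 70,000.00 × ((1 + 0.003)^17 − 1) = kr 70,000.00 × 0.0522426… = kr 3,656.9788…
Total = kr 70,000.00 + kr 12,250.0000 + kr 3,656.9788… = kr 85,906.98

kr 85,906.98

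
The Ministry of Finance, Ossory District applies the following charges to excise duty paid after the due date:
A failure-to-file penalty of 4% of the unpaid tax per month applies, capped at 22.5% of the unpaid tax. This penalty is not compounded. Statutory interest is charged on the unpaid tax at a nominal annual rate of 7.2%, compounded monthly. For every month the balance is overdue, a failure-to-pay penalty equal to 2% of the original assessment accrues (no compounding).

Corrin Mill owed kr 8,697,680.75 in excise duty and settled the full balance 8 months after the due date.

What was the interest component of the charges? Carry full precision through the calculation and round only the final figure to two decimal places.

kr 426,361.94

Interest (7.2%/yr ÷ 12 = 0.6%/month): kr 8,697,680.75 × ((1 + 0.006)^8 − 1) = kr 426,361.9382…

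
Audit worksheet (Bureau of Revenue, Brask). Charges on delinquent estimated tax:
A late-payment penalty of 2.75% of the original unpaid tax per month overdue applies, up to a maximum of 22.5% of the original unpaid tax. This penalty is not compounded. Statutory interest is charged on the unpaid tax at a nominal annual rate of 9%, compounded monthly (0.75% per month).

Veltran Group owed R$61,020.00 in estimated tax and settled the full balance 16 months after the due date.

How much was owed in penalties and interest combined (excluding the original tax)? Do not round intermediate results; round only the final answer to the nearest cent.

Penalty (uncapped): 16 × 2.75% × R$61,020.00 = R$26,848.80; cap = 22.5% × R$61,020.00 = R$13,729.50 → penalty = R$13,729.50
Interest: R$61,020.00 × ((1 + 0.0075)^16 − 1) = R$61,020.00 × 0.1269921… = R$7,749.0588…
Penalties + interest = R$13,729.5000 + R$7,749.0588… = R$21,478.56

R$21,478.56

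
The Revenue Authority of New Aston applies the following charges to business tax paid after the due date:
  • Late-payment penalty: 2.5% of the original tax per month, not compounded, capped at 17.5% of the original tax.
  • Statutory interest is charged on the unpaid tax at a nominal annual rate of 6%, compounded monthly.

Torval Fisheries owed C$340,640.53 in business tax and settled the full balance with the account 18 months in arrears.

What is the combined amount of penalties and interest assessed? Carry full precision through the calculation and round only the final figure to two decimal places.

C$91,608.10

Penalty (uncapped): 18 × 2.5% × C$340,640.53 = C$153,288.24…; cap = 17.5% × C$340,640.53 = C$59,612.09… → penalty = C$59,612.09…
Interest (6%/yr ÷ 12 = 0.5%/month): C$340,640.53 × ((1 + 0.005)^18 − 1) = C$31,996.0038…
Penalties + interest = C$59,612.0928… + C$31,996.0038… = C$91,608.10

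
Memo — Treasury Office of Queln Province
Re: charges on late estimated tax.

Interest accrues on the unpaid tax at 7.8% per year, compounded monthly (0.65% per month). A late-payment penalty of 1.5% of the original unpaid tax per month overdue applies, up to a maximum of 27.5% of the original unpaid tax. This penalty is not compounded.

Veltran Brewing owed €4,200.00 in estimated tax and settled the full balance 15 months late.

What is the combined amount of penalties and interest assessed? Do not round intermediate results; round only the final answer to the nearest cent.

€1,373.67

Penalty: 15 × 1.5% × €4,200.00 = €945.00 (below the 27.5% cap of €1,155.00)
Interest: €4,200.00 × ((1 + 0.0065)^15 − 1) = €4,200.00 × 0.1020637… = €428.6674…
Penalties + interest = €945.0000 + €428.6674… = €1,373.67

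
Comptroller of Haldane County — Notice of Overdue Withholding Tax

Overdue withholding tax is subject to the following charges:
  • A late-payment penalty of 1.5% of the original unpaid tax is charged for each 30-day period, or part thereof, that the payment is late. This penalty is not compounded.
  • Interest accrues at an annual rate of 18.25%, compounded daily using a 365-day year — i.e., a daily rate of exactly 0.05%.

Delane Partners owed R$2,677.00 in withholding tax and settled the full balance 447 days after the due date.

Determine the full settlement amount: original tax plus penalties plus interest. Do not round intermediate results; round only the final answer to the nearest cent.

R$3,949.58

Penalty periods: ⌈447/30⌉ = 15; penalty = 15 × 1.5% × R$2,677.00 = R$602.33…
Interest: R$2,677.00 × ((1 + 0.0005)^447 − 1) = R$2,677.00 × 0.25037580… = R$670.2560…
Total = R$2,677.00 + R$602.3250 + R$670.2560… = R$3,949.58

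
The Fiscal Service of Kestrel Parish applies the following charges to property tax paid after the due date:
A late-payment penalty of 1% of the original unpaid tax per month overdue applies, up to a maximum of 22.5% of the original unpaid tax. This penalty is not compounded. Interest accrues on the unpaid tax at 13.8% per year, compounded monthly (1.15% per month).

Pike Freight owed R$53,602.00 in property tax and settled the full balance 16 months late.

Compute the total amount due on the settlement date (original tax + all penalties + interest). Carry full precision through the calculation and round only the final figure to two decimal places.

R$72,939.16

Penalty: 16 × 1% × R$53,602.00 = R$8,576.32 (below the 22.5% cap of R$12,060.45)
Interest: R$53,602.00 × ((1 + 0.0115)^16 − 1) = R$53,602.00 × 0.2007544… = R$10,760.8384…
Total = R$53,602.00 + R$8,576.3200 + R$10,760.8384… = R$72,939.16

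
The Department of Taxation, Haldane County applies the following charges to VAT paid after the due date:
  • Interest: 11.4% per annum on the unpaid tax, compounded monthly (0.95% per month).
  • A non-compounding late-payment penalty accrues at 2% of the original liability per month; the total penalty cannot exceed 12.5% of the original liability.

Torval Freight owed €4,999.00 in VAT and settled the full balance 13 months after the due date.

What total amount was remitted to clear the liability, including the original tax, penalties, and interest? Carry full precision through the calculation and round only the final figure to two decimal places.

€6,277.70

Penalty (uncapped): 13 × 2% × €4,999.00 = €1,299.74; cap = 12.5% × €4,999.00 = €624.88… → penalty = €624.88…
Interest: €4,999.00 × ((1 + 0.0095)^13 − 1) = €4,999.00 × 0.1307906… = €653.8224…
Total = €4,999.00 + €624.8750 + €653.8224… = €6,277.70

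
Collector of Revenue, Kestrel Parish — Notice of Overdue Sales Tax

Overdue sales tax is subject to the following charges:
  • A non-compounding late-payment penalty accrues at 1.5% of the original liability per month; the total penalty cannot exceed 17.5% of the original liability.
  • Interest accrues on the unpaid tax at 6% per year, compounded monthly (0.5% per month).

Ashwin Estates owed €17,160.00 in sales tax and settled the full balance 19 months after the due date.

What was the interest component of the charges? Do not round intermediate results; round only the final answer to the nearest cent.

€1,705.68

Interest: €17,160.00 × ((1 + 0.005)^19 − 1) = €17,160.00 × 0.0993986… = €1,705.6797…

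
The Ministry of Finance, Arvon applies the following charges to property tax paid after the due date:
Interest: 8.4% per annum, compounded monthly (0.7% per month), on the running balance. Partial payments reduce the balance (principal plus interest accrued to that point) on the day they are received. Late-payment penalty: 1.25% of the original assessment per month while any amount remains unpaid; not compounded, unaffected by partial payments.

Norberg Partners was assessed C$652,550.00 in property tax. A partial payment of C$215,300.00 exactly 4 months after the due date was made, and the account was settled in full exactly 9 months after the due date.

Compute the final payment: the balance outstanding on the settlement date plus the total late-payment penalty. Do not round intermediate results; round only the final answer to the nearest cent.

Balance at month 4: C$652,550.0000 × (1 + 0.007)^4 = C$671,014.1466…
After C$215,300.00 payment: C$671,014.1466… − C$215,300.00 = C$455,714.1466…
Balance at month 9: C$455,714.1466… × (1 + 0.007)^5 = C$471,889.0102…
Penalty: 9 × 1.25% × C$652,550.00 = C$73,411.88…
Final settlement = outstanding balance + penalty = C$471,889.0102… + C$73,411.88… = C$545,300.89

C$545,300.89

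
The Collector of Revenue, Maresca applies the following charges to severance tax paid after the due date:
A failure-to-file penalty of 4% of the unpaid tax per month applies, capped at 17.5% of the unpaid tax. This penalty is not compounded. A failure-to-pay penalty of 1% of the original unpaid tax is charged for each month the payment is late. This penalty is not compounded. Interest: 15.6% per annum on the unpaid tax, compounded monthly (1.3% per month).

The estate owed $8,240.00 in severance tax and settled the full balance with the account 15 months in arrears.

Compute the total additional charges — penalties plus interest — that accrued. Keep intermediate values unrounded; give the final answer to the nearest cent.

$4,439.59

Failure-to-file: 15 × 4% × $8,240.00 = $4,944.00, capped at 17.5% × $8,240.00 = $1,442.00
Failure-to-pay penalty: 15 × 1% × $8,240.00 = $1,236.00
Interest: $8,240.00 × ((1 + 0.013)^15 − 1) = $8,240.00 × 0.2137848… = $1,761.5864…
Penalties + interest = $2,678.0000 + $1,761.5864… = $4,439.59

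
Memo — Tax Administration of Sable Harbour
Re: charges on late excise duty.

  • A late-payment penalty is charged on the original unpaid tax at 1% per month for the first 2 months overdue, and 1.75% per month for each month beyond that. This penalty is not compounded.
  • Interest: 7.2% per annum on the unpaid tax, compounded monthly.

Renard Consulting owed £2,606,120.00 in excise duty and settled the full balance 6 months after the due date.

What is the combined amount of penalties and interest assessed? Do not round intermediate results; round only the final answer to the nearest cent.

£329,789.73

Penalty, months 1–2: 2 × 1% × £2,606,120.00 = £52,122.40
Penalty, months 3–6: 4 × 1.75% × £2,606,120.00 = £182,428.40
Interest (7.2%/yr ÷ 12 = 0.6%/month): £2,606,120.00 × ((1 + 0.006)^6 − 1) = £95,238.9340…
Penalties + interest = £234,550.8000 + £95,238.9340… = £329,789.73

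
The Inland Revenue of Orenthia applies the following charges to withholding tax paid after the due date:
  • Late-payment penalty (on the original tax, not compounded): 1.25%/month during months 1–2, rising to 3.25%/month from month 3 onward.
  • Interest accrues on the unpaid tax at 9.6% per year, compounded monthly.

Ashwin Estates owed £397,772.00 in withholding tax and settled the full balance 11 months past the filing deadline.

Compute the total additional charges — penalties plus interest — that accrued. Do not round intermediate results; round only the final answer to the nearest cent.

Penalty, months 1–2: 2 × 1.25% × £397,772.00 = £9,944.30
Penalty, months 3–11: 9 × 3.25% × £397,772.00 = £116,348.31
Interest (9.6%/yr ÷ 12 = 0.8%/month): £397,772.00 × ((1 + 0.008)^11 − 1) = £36,438.2409…
Penalties + interest = £126,292.6100 + £36,438.2409… = £162,730.85

£162,730.85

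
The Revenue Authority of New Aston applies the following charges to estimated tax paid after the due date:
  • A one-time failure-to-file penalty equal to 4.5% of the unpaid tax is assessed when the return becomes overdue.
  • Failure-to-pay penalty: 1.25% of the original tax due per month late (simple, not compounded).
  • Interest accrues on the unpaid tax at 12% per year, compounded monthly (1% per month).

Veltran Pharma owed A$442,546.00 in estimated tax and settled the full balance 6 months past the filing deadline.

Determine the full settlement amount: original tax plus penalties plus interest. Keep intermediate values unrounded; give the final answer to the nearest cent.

Failure-to-file penalty: 4.5% × A$442,546.00 = A$19,914.57
Failure-to-pay penalty = 1.25% × A$442,546.00 × 6 mo = A$33,190.95
Interest: A$442,546.00 × ((1 + 0.01)^6 − 1) = A$442,546.00 × 0.0615202… = A$27,225.4966…
Total = A$442,546.00 + A$53,105.5200 + A$27,225.4966… = A$522,877.02

A$522,877.02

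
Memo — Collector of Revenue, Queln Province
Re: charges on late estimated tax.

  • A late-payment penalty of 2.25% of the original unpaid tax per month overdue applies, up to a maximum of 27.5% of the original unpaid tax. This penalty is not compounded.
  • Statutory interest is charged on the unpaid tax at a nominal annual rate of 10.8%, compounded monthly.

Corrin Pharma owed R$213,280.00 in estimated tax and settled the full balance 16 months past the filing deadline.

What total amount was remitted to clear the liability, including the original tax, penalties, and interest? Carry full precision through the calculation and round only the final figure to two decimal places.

R$304,807.07

Penalty (uncapped): 16 × 2.25% × R$213,280.00 = R$76,780.80; cap = 27.5% × R$213,280.00 = R$58,652.00 → penalty = R$58,652.00
Interest (10.8%/yr ÷ 12 = 0.9%/month): R$213,280.00 × ((1 + 0.009)^16 − 1) = R$32,875.0737…
Total = R$213,280.00 + R$58,652.0000 + R$32,875.0737… = R$304,807.07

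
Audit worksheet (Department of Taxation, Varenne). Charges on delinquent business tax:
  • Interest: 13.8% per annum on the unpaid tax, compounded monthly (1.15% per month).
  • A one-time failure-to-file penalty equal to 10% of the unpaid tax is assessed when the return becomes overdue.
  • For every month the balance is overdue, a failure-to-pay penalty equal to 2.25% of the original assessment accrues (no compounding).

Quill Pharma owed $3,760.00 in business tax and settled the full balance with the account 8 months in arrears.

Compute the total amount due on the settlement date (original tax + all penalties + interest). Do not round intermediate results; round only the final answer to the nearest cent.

Failure-to-file penalty: 10% × $3,760.00 = $376.00
Failure-to-pay penalty: 8 × 2.25% × $3,760.00 = $676.80
Interest: $3,760.00 × ((1 + 0.0115)^8 − 1) = $3,760.00 × 0.0957894… = $360.1682…
Total = $3,760.00 + $1,052.8000 + $360.1682… = $5,172.97

$5,172.97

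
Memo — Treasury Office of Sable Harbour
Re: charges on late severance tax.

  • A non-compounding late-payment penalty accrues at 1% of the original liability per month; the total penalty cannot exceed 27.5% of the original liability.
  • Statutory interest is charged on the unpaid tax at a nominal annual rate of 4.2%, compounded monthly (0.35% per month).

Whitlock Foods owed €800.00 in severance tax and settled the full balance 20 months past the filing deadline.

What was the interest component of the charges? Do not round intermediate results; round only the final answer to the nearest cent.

€57.90

Interest: €800.00 × ((1 + 0.0035)^20 − 1) = €800.00 × 0.0723771… = €57.9017…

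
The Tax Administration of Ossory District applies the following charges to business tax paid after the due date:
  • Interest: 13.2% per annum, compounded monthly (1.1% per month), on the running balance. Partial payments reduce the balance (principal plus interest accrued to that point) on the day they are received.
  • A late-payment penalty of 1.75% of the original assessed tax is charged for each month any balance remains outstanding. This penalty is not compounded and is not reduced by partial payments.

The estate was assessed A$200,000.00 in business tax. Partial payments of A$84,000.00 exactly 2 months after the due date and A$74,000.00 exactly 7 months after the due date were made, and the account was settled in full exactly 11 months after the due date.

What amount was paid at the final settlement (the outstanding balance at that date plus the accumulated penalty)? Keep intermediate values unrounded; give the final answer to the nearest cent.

Balance at month 2: A$200,000.0000 × (1 + 0.011)^2 = A$204,424.2000
After A$84,000.00 payment: A$204,424.2000 − A$84,000.00 = A$120,424.2000
Balance at month 7: A$120,424.2000 × (1 + 0.011)^5 = A$127,194.8560…
After A$74,000.00 payment: A$127,194.8560… − A$74,000.00 = A$53,194.8560…
Balance at month 11: A$53,194.8560… × (1 + 0.011)^4 = A$55,574.3331…
Penalty: 11 × 1.75% × A$200,000.00 = A$38,500.00
Final settlement = outstanding balance + penalty = A$55,574.3331… + A$38,500.00 = A$94,074.33

A$94,074.33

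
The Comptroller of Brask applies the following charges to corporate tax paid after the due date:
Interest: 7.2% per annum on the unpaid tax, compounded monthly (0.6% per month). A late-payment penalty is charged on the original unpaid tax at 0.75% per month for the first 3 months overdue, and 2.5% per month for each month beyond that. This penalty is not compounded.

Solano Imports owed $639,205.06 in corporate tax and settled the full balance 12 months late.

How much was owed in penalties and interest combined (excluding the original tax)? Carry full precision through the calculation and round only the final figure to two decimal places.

$205,775.56

Penalty, months 1–3: 3 × 0.75% × $639,205.06 = $14,382.11…
Penalty, months 4–12: 9 × 2.5% × $639,205.06 = $143,821.14…
Interest: $639,205.06 × ((1 + 0.006)^12 − 1) = $639,205.06 × 0.0744242… = $47,572.3046…
Penalties + interest = $158,203.2524… + $47,572.3046… = $205,775.56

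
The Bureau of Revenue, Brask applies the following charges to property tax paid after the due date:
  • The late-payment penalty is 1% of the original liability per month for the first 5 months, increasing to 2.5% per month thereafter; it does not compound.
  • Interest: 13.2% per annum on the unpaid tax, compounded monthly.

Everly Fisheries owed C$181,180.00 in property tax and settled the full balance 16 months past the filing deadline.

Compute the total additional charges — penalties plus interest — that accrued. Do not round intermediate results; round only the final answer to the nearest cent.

Penalty, months 1–5: 5 × 1% × C$181,180.00 = C$9,059.00
Penalty, months 6–16: 11 × 2.5% × C$181,180.00 = C$49,824.50
Interest (13.2%/yr ÷ 12 = 1.1%/month): C$181,180.00 × ((1 + 0.011)^16 − 1) = C$34,658.4158…
Penalties + interest = C$58,883.5000 + C$34,658.4158… = C$93,541.92

C$93,541.92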